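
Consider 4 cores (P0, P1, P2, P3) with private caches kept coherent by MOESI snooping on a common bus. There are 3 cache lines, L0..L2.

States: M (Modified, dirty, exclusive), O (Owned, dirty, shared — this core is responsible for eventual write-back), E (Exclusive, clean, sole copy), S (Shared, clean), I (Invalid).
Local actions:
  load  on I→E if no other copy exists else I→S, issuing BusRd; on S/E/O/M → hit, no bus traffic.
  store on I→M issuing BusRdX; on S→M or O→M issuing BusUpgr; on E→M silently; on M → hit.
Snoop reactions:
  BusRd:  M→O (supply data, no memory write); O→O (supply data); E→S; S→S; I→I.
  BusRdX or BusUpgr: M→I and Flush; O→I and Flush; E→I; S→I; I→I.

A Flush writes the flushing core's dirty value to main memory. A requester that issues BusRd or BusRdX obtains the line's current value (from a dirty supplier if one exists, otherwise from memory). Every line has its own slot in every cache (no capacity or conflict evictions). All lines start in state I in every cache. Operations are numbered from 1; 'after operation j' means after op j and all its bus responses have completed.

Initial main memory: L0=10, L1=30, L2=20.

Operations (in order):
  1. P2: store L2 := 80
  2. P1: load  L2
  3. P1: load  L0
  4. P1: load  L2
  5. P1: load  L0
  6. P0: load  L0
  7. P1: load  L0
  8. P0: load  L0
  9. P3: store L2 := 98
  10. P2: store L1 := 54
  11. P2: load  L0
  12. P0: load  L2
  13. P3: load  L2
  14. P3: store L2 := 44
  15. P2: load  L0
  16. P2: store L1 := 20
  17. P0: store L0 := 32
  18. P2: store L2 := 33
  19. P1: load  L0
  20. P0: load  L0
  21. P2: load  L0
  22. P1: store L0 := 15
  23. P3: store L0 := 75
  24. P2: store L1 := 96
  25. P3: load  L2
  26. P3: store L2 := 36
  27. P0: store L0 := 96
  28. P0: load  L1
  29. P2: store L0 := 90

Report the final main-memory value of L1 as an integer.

memory[L1] = 30

[1] P2: store L2 := 80 | P0:I, P1:I, P2:M(80), P3:I | bus: BusRdX
[2] P1: load  L2 | P0:I, P1:S(80), P2:O(80), P3:I | bus: BusRd
[3] P1: load  L0 | P0:I, P1:E(10), P2:I, P3:I | bus: BusRd
[4] P1: load  L2 | P0:I, P1:S(80), P2:O(80), P3:I | bus: none
[5] P1: load  L0 | P0:I, P1:E(10), P2:I, P3:I | bus: none
[6] P0: load  L0 | P0:S(10), P1:S(10), P2:I, P3:I | bus: BusRd
[7] P1: load  L0 | P0:S(10), P1:S(10), P2:I, P3:I | bus: none
[8] P0: load  L0 | P0:S(10), P1:S(10), P2:I, P3:I | bus: none
[9] P3: store L2 := 98 | P0:I, P1:I, P2:I, P3:M(98) | bus: BusRdX,Flush
[10] P2: store L1 := 54 | P0:I, P1:I, P2:M(54), P3:I | bus: BusRdX
[11] P2: load  L0 | P0:S(10), P1:S(10), P2:S(10), P3:I | bus: BusRd
[12] P0: load  L2 | P0:S(98), P1:I, P2:I, P3:O(98) | bus: BusRd
[13] P3: load  L2 | P0:S(98), P1:I, P2:I, P3:O(98) | bus: none
[14] P3: store L2 := 44 | P0:I, P1:I, P2:I, P3:M(44) | bus: BusUpgr
[15] P2: load  L0 | P0:S(10), P1:S(10), P2:S(10), P3:I | bus: none
[16] P2: store L1 := 20 | P0:I, P1:I, P2:M(20), P3:I | bus: none
[17] P0: store L0 := 32 | P0:M(32), P1:I, P2:I, P3:I | bus: BusUpgr
[18] P2: store L2 := 33 | P0:I, P1:I, P2:M(33), P3:I | bus: BusRdX,Flush
[19] P1: load  L0 | P0:O(32), P1:S(32), P2:I, P3:I | bus: BusRd
[20] P0: load  L0 | P0:O(32), P1:S(32), P2:I, P3:I | bus: none
[21] P2: load  L0 | P0:O(32), P1:S(32), P2:S(32), P3:I | bus: BusRd
[22] P1: store L0 := 15 | P0:I, P1:M(15), P2:I, P3:I | bus: BusUpgr,Flush
[23] P3: store L0 := 75 | P0:I, P1:I, P2:I, P3:M(75) | bus: BusRdX,Flush
[24] P2: store L1 := 96 | P0:I, P1:I, P2:M(96), P3:I | bus: none
[25] P3: load  L2 | P0:I, P1:I, P2:O(33), P3:S(33) | bus: BusRd
[26] P3: store L2 := 36 | P0:I, P1:I, P2:I, P3:M(36) | bus: BusUpgr,Flush
[27] P0: store L0 := 96 | P0:M(96), P1:I, P2:I, P3:I | bus: BusRdX,Flush
[28] P0: load  L1 | P0:S(96), P1:I, P2:O(96), P3:I | bus: BusRd
[29] P2: store L0 := 90 | P0:I, P1:I, P2:M(90), P3:I | bus: BusRdX,Flush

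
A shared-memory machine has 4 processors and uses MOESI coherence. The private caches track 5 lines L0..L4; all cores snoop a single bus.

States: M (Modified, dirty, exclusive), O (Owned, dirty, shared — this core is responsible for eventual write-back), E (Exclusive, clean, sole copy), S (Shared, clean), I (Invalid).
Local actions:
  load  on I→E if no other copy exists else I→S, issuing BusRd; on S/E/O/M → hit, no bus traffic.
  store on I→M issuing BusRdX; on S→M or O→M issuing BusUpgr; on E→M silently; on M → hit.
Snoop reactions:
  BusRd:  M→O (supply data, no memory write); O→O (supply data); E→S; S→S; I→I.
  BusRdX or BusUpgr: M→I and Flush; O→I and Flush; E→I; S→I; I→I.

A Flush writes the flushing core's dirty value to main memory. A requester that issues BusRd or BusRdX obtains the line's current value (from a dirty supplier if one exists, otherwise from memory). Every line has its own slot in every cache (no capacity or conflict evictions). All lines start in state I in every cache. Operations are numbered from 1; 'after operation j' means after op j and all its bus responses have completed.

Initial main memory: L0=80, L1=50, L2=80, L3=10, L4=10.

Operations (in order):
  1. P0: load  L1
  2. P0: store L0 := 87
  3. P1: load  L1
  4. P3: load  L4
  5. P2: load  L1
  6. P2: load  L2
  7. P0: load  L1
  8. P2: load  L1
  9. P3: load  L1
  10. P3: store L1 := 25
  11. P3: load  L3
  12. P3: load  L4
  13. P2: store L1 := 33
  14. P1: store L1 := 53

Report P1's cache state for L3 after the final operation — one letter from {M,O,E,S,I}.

1. P0: load  L1  bus=[BusRd]  L1: P0=E P1=I P2=I P3=I  mem[L1]=50
2. P0: store L0 := 87  bus=[BusRdX]  L0: P0=M P1=I P2=I P3=I  mem[L0]=80
3. P1: load  L1  bus=[BusRd]  L1: P0=S P1=S P2=I P3=I  mem[L1]=50
4. P3: load  L4  bus=[BusRd]  L4: P0=I P1=I P2=I P3=E  mem[L4]=10
5. P2: load  L1  bus=[BusRd]  L1: P0=S P1=S P2=S P3=I  mem[L1]=50
6. P2: load  L2  bus=[BusRd]  L2: P0=I P1=I P2=E P3=I  mem[L2]=80
7. P0: load  L1  bus=[-]  L1: P0=S P1=S P2=S P3=I  mem[L1]=50
8. P2: load  L1  bus=[-]  L1: P0=S P1=S P2=S P3=I  mem[L1]=50
9. P3: load  L1  bus=[BusRd]  L1: P0=S P1=S P2=S P3=S  mem[L1]=50
10. P3: store L1 := 25  bus=[BusUpgr]  L1: P0=I P1=I P2=I P3=M  mem[L1]=50
11. P3: load  L3  bus=[BusRd]  L3: P0=I P1=I P2=I P3=E  mem[L3]=10
12. P3: load  L4  bus=[-]  L4: P0=I P1=I P2=I P3=E  mem[L4]=10
13. P2: store L1 := 33  bus=[BusRdX,Flush]  L1: P0=I P1=I P2=M P3=I  mem[L1]=25
14. P1: store L1 := 53  bus=[BusRdX,Flush]  L1: P0=I P1=M P2=I P3=I  mem[L1]=33

state = I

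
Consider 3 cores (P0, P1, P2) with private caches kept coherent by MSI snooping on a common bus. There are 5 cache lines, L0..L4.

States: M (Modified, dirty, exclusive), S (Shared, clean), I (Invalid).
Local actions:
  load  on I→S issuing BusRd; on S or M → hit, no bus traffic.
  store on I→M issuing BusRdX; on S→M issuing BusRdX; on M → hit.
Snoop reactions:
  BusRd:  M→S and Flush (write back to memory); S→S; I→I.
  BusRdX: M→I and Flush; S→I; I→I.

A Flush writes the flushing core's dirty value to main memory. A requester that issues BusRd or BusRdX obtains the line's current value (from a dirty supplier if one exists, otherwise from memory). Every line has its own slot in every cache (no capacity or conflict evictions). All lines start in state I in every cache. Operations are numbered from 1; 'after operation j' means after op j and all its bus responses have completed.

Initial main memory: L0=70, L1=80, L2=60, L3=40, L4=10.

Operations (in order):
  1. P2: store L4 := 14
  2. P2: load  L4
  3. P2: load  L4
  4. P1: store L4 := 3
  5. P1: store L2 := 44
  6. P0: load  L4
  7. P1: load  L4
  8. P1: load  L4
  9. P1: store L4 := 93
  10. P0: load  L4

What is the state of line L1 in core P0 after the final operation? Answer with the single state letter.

  op1 P2: store L4 := 14 → I/I/M on L4; bus BusRdX; mem=10
  op2 P2: load  L4 → I/I/M on L4; bus (none); mem=10
  op3 P2: load  L4 → I/I/M on L4; bus (none); mem=10
  op4 P1: store L4 := 3 → I/M/I on L4; bus BusRdX Flush; mem=14
  op5 P1: store L2 := 44 → I/M/I on L2; bus BusRdX; mem=60
  op6 P0: load  L4 → S/S/I on L4; bus BusRd Flush; mem=3
  op7 P1: load  L4 → S/S/I on L4; bus (none); mem=3
  op8 P1: load  L4 → S/S/I on L4; bus (none); mem=3
  op9 P1: store L4 := 93 → I/M/I on L4; bus BusRdX; mem=3
  op10 P0: load  L4 → S/S/I on L4; bus BusRd Flush; mem=93

state = I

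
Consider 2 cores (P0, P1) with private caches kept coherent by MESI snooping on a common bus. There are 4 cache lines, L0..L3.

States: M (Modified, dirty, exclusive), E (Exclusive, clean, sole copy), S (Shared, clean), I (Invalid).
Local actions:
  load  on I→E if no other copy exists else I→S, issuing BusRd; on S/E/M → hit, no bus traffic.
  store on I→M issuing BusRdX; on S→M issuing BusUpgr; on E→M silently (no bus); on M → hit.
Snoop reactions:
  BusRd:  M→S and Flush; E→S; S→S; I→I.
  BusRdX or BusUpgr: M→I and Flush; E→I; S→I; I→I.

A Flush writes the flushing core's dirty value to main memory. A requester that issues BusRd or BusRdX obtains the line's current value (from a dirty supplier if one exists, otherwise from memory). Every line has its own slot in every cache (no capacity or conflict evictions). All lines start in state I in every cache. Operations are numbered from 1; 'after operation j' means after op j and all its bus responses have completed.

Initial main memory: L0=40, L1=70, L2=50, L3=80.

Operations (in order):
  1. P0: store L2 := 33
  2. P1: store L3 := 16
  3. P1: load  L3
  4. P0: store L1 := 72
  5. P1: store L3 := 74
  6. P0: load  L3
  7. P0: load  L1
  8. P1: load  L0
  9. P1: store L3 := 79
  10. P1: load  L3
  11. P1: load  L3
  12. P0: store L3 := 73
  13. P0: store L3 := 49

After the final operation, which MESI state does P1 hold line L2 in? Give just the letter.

state = I

1. P0: store L2 := 33  bus=[BusRdX]  L2: P0=M P1=I  mem[L2]=50
2. P1: store L3 := 16  bus=[BusRdX]  L3: P0=I P1=M  mem[L3]=80
3. P1: load  L3  bus=[-]  L3: P0=I P1=M  mem[L3]=80
4. P0: store L1 := 72  bus=[BusRdX]  L1: P0=M P1=I  mem[L1]=70
5. P1: store L3 := 74  bus=[-]  L3: P0=I P1=M  mem[L3]=80
6. P0: load  L3  bus=[BusRd,Flush]  L3: P0=S P1=S  mem[L3]=74
7. P0: load  L1  bus=[-]  L1: P0=M P1=I  mem[L1]=70
8. P1: load  L0  bus=[BusRd]  L0: P0=I P1=E  mem[L0]=40
9. P1: store L3 := 79  bus=[BusUpgr]  L3: P0=I P1=M  mem[L3]=74
10. P1: load  L3  bus=[-]  L3: P0=I P1=M  mem[L3]=74
11. P1: load  L3  bus=[-]  L3: P0=I P1=M  mem[L3]=74
12. P0: store L3 := 73  bus=[BusRdX,Flush]  L3: P0=M P1=I  mem[L3]=79
13. P0: store L3 := 49  bus=[-]  L3: P0=M P1=I  mem[L3]=79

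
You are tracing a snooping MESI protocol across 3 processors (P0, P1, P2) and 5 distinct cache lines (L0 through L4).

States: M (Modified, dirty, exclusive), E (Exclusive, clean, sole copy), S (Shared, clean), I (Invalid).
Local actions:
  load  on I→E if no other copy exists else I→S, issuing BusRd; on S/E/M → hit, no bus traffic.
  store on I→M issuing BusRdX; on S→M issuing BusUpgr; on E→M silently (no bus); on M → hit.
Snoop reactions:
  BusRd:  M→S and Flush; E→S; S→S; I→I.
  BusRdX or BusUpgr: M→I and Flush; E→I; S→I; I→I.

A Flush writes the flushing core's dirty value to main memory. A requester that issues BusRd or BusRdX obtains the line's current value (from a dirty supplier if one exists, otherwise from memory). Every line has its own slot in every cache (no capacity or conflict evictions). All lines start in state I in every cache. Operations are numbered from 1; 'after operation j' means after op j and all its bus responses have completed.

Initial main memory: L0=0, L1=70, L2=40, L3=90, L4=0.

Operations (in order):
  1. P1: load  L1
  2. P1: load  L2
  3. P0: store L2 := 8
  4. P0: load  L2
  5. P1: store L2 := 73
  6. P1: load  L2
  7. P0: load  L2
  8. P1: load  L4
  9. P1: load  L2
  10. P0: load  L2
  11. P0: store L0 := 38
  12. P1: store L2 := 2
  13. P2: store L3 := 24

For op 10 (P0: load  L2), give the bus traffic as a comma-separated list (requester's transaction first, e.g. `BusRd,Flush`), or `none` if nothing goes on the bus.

  op1 P1: load  L1 → I/E/I on L1; bus BusRd; mem=70
  op2 P1: load  L2 → I/E/I on L2; bus BusRd; mem=40
  op3 P0: store L2 := 8 → M/I/I on L2; bus BusRdX; mem=40
  op4 P0: load  L2 → M/I/I on L2; bus (none); mem=40
  op5 P1: store L2 := 73 → I/M/I on L2; bus BusRdX Flush; mem=8
  op6 P1: load  L2 → I/M/I on L2; bus (none); mem=8
  op7 P0: load  L2 → S/S/I on L2; bus BusRd Flush; mem=73
  op8 P1: load  L4 → I/E/I on L4; bus BusRd; mem=0
  op9 P1: load  L2 → S/S/I on L2; bus (none); mem=73
  op10 P0: load  L2 → S/S/I on L2; bus (none); mem=73
  op11 P0: store L0 := 38 → M/I/I on L0; bus BusRdX; mem=0
  op12 P1: store L2 := 2 → I/M/I on L2; bus BusUpgr; mem=73
  op13 P2: store L3 := 24 → I/I/M on L3; bus BusRdX; mem=90

bus = none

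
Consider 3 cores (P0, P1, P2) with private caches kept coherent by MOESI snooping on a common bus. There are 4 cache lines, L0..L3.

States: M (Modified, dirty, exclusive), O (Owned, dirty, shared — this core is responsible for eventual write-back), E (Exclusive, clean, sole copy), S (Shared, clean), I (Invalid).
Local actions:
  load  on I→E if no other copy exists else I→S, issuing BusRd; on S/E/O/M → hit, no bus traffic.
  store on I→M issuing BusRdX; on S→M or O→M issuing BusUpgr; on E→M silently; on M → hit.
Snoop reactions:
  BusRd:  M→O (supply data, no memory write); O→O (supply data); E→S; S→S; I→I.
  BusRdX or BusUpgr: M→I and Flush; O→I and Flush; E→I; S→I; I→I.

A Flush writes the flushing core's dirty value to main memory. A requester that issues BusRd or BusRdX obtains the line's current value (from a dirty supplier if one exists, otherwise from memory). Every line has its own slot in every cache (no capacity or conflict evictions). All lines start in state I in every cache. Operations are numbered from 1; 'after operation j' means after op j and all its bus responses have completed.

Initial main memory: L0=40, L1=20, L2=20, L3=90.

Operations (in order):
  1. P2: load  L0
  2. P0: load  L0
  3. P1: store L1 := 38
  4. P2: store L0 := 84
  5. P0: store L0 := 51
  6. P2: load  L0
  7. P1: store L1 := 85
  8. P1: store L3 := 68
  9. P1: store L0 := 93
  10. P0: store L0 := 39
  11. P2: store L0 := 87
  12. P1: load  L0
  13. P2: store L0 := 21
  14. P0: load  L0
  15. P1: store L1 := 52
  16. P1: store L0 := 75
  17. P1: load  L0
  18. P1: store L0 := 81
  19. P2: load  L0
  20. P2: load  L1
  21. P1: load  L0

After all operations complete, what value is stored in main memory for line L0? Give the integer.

[1] P2: load  L0 | P0:I, P1:I, P2:E(40) | bus: BusRd
[2] P0: load  L0 | P0:S(40), P1:I, P2:S(40) | bus: BusRd
[3] P1: store L1 := 38 | P0:I, P1:M(38), P2:I | bus: BusRdX
[4] P2: store L0 := 84 | P0:I, P1:I, P2:M(84) | bus: BusUpgr
[5] P0: store L0 := 51 | P0:M(51), P1:I, P2:I | bus: BusRdX,Flush
[6] P2: load  L0 | P0:O(51), P1:I, P2:S(51) | bus: BusRd
[7] P1: store L1 := 85 | P0:I, P1:M(85), P2:I | bus: none
[8] P1: store L3 := 68 | P0:I, P1:M(68), P2:I | bus: BusRdX
[9] P1: store L0 := 93 | P0:I, P1:M(93), P2:I | bus: BusRdX,Flush
[10] P0: store L0 := 39 | P0:M(39), P1:I, P2:I | bus: BusRdX,Flush
[11] P2: store L0 := 87 | P0:I, P1:I, P2:M(87) | bus: BusRdX,Flush
[12] P1: load  L0 | P0:I, P1:S(87), P2:O(87) | bus: BusRd
[13] P2: store L0 := 21 | P0:I, P1:I, P2:M(21) | bus: BusUpgr
[14] P0: load  L0 | P0:S(21), P1:I, P2:O(21) | bus: BusRd
[15] P1: store L1 := 52 | P0:I, P1:M(52), P2:I | bus: none
[16] P1: store L0 := 75 | P0:I, P1:M(75), P2:I | bus: BusRdX,Flush
[17] P1: load  L0 | P0:I, P1:M(75), P2:I | bus: none
[18] P1: store L0 := 81 | P0:I, P1:M(81), P2:I | bus: none
[19] P2: load  L0 | P0:I, P1:O(81), P2:S(81) | bus: BusRd
[20] P2: load  L1 | P0:I, P1:O(52), P2:S(52) | bus: BusRd
[21] P1: load  L0 | P0:I, P1:O(81), P2:S(81) | bus: none

memory[L0] = 21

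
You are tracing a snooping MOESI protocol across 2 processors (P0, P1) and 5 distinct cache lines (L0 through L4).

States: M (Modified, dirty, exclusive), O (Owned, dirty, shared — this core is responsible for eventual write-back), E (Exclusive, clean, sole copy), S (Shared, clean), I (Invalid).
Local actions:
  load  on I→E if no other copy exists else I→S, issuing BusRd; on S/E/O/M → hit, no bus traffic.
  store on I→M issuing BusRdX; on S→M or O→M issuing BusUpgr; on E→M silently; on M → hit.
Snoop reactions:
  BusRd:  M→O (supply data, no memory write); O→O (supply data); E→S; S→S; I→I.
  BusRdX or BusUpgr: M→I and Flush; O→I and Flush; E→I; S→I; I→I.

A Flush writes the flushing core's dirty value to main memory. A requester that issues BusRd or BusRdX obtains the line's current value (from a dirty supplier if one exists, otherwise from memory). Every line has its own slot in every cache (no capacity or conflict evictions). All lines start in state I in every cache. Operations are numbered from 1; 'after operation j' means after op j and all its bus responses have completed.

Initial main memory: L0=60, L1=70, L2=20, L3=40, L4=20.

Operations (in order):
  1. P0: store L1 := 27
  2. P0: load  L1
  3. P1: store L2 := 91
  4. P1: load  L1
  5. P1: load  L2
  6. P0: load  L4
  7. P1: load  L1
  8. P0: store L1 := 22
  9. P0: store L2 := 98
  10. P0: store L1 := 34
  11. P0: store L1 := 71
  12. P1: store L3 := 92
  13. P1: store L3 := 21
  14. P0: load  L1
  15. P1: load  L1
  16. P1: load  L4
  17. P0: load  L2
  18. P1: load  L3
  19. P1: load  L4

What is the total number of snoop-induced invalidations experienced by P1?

invalidations = 2

[1] P0: store L1 := 27 | P0:M(27), P1:I | bus: BusRdX
[2] P0: load  L1 | P0:M(27), P1:I | bus: none
[3] P1: store L2 := 91 | P0:I, P1:M(91) | bus: BusRdX
[4] P1: load  L1 | P0:O(27), P1:S(27) | bus: BusRd
[5] P1: load  L2 | P0:I, P1:M(91) | bus: none
[6] P0: load  L4 | P0:E(20), P1:I | bus: BusRd
[7] P1: load  L1 | P0:O(27), P1:S(27) | bus: none
[8] P0: store L1 := 22 | P0:M(22), P1:I | bus: BusUpgr
[9] P0: store L2 := 98 | P0:M(98), P1:I | bus: BusRdX,Flush
[10] P0: store L1 := 34 | P0:M(34), P1:I | bus: none
[11] P0: store L1 := 71 | P0:M(71), P1:I | bus: none
[12] P1: store L3 := 92 | P0:I, P1:M(92) | bus: BusRdX
[13] P1: store L3 := 21 | P0:I, P1:M(21) | bus: none
[14] P0: load  L1 | P0:M(71), P1:I | bus: none
[15] P1: load  L1 | P0:O(71), P1:S(71) | bus: BusRd
[16] P1: load  L4 | P0:S(20), P1:S(20) | bus: BusRd
[17] P0: load  L2 | P0:M(98), P1:I | bus: none
[18] P1: load  L3 | P0:I, P1:M(21) | bus: none
[19] P1: load  L4 | P0:S(20), P1:S(20) | bus: none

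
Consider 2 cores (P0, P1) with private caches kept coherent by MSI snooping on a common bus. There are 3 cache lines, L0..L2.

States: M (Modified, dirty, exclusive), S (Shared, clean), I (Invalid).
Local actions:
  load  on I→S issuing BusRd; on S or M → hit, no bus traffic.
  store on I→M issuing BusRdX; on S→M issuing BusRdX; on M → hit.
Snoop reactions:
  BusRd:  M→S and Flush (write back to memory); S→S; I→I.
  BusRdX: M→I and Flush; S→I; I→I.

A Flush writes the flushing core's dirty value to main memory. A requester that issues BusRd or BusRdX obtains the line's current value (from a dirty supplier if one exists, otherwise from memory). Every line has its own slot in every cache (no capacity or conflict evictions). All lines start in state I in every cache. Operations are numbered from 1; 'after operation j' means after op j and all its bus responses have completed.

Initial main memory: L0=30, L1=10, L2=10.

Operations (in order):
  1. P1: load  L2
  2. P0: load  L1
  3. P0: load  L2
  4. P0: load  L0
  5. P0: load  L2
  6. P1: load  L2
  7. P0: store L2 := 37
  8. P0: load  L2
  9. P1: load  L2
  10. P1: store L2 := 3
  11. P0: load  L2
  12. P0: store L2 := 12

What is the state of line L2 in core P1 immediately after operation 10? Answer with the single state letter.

state = M

1. P1: load  L2  bus=[BusRd]  L2: P0=I P1=S  mem[L2]=10
2. P0: load  L1  bus=[BusRd]  L1: P0=S P1=I  mem[L1]=10
3. P0: load  L2  bus=[BusRd]  L2: P0=S P1=S  mem[L2]=10
4. P0: load  L0  bus=[BusRd]  L0: P0=S P1=I  mem[L0]=30
5. P0: load  L2  bus=[-]  L2: P0=S P1=S  mem[L2]=10
6. P1: load  L2  bus=[-]  L2: P0=S P1=S  mem[L2]=10
7. P0: store L2 := 37  bus=[BusRdX]  L2: P0=M P1=I  mem[L2]=10
8. P0: load  L2  bus=[-]  L2: P0=M P1=I  mem[L2]=10
9. P1: load  L2  bus=[BusRd,Flush]  L2: P0=S P1=S  mem[L2]=37
10. P1: store L2 := 3  bus=[BusRdX]  L2: P0=I P1=M  mem[L2]=37
11. P0: load  L2  bus=[BusRd,Flush]  L2: P0=S P1=S  mem[L2]=3
12. P0: store L2 := 12  bus=[BusRdX]  L2: P0=M P1=I  mem[L2]=3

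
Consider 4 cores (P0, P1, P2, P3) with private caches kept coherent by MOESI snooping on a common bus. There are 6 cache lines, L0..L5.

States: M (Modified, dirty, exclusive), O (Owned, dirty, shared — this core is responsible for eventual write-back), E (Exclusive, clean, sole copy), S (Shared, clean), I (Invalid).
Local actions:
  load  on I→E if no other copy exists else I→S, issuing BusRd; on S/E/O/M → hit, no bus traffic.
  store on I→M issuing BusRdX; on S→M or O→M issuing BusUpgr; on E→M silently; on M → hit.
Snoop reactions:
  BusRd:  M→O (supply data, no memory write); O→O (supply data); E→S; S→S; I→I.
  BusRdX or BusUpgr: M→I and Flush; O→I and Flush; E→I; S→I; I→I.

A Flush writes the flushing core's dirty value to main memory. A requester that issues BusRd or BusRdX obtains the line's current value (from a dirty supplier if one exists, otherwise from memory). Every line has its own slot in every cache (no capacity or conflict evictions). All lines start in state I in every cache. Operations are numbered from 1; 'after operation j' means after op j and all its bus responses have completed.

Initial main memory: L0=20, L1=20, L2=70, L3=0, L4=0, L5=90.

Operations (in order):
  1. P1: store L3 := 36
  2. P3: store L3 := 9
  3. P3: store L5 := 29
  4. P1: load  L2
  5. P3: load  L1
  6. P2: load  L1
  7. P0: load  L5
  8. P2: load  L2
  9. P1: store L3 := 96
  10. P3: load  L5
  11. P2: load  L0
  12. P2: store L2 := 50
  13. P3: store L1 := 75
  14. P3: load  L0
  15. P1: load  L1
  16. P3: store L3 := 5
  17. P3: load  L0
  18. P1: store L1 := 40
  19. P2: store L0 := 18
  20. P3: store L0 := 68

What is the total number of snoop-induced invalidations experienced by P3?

invalidations = 3

1. P1: store L3 := 36  bus=[BusRdX]  L3: P0=I P1=M P2=I P3=I  mem[L3]=0
2. P3: store L3 := 9  bus=[BusRdX,Flush]  L3: P0=I P1=I P2=I P3=M  mem[L3]=36
3. P3: store L5 := 29  bus=[BusRdX]  L5: P0=I P1=I P2=I P3=M  mem[L5]=90
4. P1: load  L2  bus=[BusRd]  L2: P0=I P1=E P2=I P3=I  mem[L2]=70
5. P3: load  L1  bus=[BusRd]  L1: P0=I P1=I P2=I P3=E  mem[L1]=20
6. P2: load  L1  bus=[BusRd]  L1: P0=I P1=I P2=S P3=S  mem[L1]=20
7. P0: load  L5  bus=[BusRd]  L5: P0=S P1=I P2=I P3=O  mem[L5]=90
8. P2: load  L2  bus=[BusRd]  L2: P0=I P1=S P2=S P3=I  mem[L2]=70
9. P1: store L3 := 96  bus=[BusRdX,Flush]  L3: P0=I P1=M P2=I P3=I  mem[L3]=9
10. P3: load  L5  bus=[-]  L5: P0=S P1=I P2=I P3=O  mem[L5]=90
11. P2: load  L0  bus=[BusRd]  L0: P0=I P1=I P2=E P3=I  mem[L0]=20
12. P2: store L2 := 50  bus=[BusUpgr]  L2: P0=I P1=I P2=M P3=I  mem[L2]=70
13. P3: store L1 := 75  bus=[BusUpgr]  L1: P0=I P1=I P2=I P3=M  mem[L1]=20
14. P3: load  L0  bus=[BusRd]  L0: P0=I P1=I P2=S P3=S  mem[L0]=20
15. P1: load  L1  bus=[BusRd]  L1: P0=I P1=S P2=I P3=O  mem[L1]=20
16. P3: store L3 := 5  bus=[BusRdX,Flush]  L3: P0=I P1=I P2=I P3=M  mem[L3]=96
17. P3: load  L0  bus=[-]  L0: P0=I P1=I P2=S P3=S  mem[L0]=20
18. P1: store L1 := 40  bus=[BusUpgr,Flush]  L1: P0=I P1=M P2=I P3=I  mem[L1]=75
19. P2: store L0 := 18  bus=[BusUpgr]  L0: P0=I P1=I P2=M P3=I  mem[L0]=20
20. P3: store L0 := 68  bus=[BusRdX,Flush]  L0: P0=I P1=I P2=I P3=M  mem[L0]=18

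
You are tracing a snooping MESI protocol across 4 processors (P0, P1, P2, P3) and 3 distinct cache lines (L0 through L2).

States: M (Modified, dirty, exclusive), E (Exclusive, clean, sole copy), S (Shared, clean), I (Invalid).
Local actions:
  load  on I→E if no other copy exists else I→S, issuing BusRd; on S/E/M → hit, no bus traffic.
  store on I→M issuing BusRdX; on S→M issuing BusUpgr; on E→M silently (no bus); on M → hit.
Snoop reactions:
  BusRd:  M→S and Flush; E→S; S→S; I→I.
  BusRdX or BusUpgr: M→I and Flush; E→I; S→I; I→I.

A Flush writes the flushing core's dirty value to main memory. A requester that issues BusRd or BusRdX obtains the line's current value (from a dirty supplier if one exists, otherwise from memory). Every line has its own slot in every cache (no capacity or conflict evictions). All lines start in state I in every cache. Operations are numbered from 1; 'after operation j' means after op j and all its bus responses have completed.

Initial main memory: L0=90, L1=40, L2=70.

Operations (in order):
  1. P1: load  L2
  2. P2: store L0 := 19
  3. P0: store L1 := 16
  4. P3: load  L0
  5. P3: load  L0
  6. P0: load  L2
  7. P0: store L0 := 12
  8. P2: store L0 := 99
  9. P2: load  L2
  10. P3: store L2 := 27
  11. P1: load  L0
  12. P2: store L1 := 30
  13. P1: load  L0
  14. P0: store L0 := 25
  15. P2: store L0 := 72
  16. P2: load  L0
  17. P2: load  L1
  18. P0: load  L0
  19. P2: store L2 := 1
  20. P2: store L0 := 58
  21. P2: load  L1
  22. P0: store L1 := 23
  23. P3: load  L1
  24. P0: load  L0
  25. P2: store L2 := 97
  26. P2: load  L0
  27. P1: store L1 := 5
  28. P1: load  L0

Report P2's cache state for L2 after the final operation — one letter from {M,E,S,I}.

[1] P1: load  L2 | P0:I, P1:E(70), P2:I, P3:I | bus: BusRd
[2] P2: store L0 := 19 | P0:I, P1:I, P2:M(19), P3:I | bus: BusRdX
[3] P0: store L1 := 16 | P0:M(16), P1:I, P2:I, P3:I | bus: BusRdX
[4] P3: load  L0 | P0:I, P1:I, P2:S(19), P3:S(19) | bus: BusRd,Flush
[5] P3: load  L0 | P0:I, P1:I, P2:S(19), P3:S(19) | bus: none
[6] P0: load  L2 | P0:S(70), P1:S(70), P2:I, P3:I | bus: BusRd
[7] P0: store L0 := 12 | P0:M(12), P1:I, P2:I, P3:I | bus: BusRdX
[8] P2: store L0 := 99 | P0:I, P1:I, P2:M(99), P3:I | bus: BusRdX,Flush
[9] P2: load  L2 | P0:S(70), P1:S(70), P2:S(70), P3:I | bus: BusRd
[10] P3: store L2 := 27 | P0:I, P1:I, P2:I, P3:M(27) | bus: BusRdX
[11] P1: load  L0 | P0:I, P1:S(99), P2:S(99), P3:I | bus: BusRd,Flush
[12] P2: store L1 := 30 | P0:I, P1:I, P2:M(30), P3:I | bus: BusRdX,Flush
[13] P1: load  L0 | P0:I, P1:S(99), P2:S(99), P3:I | bus: none
[14] P0: store L0 := 25 | P0:M(25), P1:I, P2:I, P3:I | bus: BusRdX
[15] P2: store L0 := 72 | P0:I, P1:I, P2:M(72), P3:I | bus: BusRdX,Flush
[16] P2: load  L0 | P0:I, P1:I, P2:M(72), P3:I | bus: none
[17] P2: load  L1 | P0:I, P1:I, P2:M(30), P3:I | bus: none
[18] P0: load  L0 | P0:S(72), P1:I, P2:S(72), P3:I | bus: BusRd,Flush
[19] P2: store L2 := 1 | P0:I, P1:I, P2:M(1), P3:I | bus: BusRdX,Flush
[20] P2: store L0 := 58 | P0:I, P1:I, P2:M(58), P3:I | bus: BusUpgr
[21] P2: load  L1 | P0:I, P1:I, P2:M(30), P3:I | bus: none
[22] P0: store L1 := 23 | P0:M(23), P1:I, P2:I, P3:I | bus: BusRdX,Flush
[23] P3: load  L1 | P0:S(23), P1:I, P2:I, P3:S(23) | bus: BusRd,Flush
[24] P0: load  L0 | P0:S(58), P1:I, P2:S(58), P3:I | bus: BusRd,Flush
[25] P2: store L2 := 97 | P0:I, P1:I, P2:M(97), P3:I | bus: none
[26] P2: load  L0 | P0:S(58), P1:I, P2:S(58), P3:I | bus: none
[27] P1: store L1 := 5 | P0:I, P1:M(5), P2:I, P3:I | bus: BusRdX
[28] P1: load  L0 | P0:S(58), P1:S(58), P2:S(58), P3:I | bus: BusRd

state = M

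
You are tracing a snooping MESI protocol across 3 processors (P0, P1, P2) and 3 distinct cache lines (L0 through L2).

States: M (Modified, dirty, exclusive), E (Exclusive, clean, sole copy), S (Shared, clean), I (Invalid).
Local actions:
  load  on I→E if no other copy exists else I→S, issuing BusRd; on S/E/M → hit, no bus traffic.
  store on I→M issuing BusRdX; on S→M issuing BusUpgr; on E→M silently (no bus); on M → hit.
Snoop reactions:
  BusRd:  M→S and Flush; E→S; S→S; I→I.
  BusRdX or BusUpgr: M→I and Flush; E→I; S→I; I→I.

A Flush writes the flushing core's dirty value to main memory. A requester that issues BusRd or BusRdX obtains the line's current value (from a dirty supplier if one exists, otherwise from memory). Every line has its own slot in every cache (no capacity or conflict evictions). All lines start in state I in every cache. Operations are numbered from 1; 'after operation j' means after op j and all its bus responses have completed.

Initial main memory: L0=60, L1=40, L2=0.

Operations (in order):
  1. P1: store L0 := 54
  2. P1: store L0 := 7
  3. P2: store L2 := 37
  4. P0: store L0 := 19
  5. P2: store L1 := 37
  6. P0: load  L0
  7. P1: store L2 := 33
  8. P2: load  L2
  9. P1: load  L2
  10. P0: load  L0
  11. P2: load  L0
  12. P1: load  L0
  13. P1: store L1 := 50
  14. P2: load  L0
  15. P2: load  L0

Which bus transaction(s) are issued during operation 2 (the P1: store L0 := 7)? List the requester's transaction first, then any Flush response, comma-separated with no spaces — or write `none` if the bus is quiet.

bus = none

1. P1: store L0 := 54  bus=[BusRdX]  L0: P0=I P1=M P2=I  mem[L0]=60
2. P1: store L0 := 7  bus=[-]  L0: P0=I P1=M P2=I  mem[L0]=60
3. P2: store L2 := 37  bus=[BusRdX]  L2: P0=I P1=I P2=M  mem[L2]=0
4. P0: store L0 := 19  bus=[BusRdX,Flush]  L0: P0=M P1=I P2=I  mem[L0]=7
5. P2: store L1 := 37  bus=[BusRdX]  L1: P0=I P1=I P2=M  mem[L1]=40
6. P0: load  L0  bus=[-]  L0: P0=M P1=I P2=I  mem[L0]=7
7. P1: store L2 := 33  bus=[BusRdX,Flush]  L2: P0=I P1=M P2=I  mem[L2]=37
8. P2: load  L2  bus=[BusRd,Flush]  L2: P0=I P1=S P2=S  mem[L2]=33
9. P1: load  L2  bus=[-]  L2: P0=I P1=S P2=S  mem[L2]=33
10. P0: load  L0  bus=[-]  L0: P0=M P1=I P2=I  mem[L0]=7
11. P2: load  L0  bus=[BusRd,Flush]  L0: P0=S P1=I P2=S  mem[L0]=19
12. P1: load  L0  bus=[BusRd]  L0: P0=S P1=S P2=S  mem[L0]=19
13. P1: store L1 := 50  bus=[BusRdX,Flush]  L1: P0=I P1=M P2=I  mem[L1]=37
14. P2: load  L0  bus=[-]  L0: P0=S P1=S P2=S  mem[L0]=19
15. P2: load  L0  bus=[-]  L0: P0=S P1=S P2=S  mem[L0]=19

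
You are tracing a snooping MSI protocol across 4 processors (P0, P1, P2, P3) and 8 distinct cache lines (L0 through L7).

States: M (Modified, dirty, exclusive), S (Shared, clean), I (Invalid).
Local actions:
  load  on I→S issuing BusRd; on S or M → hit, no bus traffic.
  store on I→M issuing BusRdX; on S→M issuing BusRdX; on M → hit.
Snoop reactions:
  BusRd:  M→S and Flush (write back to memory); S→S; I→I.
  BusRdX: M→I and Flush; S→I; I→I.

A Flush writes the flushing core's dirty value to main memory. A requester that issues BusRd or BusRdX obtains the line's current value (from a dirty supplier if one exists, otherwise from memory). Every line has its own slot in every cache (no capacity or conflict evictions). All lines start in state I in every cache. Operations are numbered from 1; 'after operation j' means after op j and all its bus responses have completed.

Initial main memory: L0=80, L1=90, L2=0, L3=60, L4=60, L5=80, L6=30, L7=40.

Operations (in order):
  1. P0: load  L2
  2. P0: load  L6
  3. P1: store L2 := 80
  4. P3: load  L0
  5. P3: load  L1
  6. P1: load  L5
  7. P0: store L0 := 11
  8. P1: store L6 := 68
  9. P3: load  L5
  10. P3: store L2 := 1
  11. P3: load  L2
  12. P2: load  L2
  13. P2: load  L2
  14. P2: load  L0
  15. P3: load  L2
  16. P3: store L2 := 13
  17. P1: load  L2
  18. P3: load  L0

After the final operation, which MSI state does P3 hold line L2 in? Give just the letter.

[1] P0: load  L2 | P0:S(0), P1:I, P2:I, P3:I | bus: BusRd
[2] P0: load  L6 | P0:S(30), P1:I, P2:I, P3:I | bus: BusRd
[3] P1: store L2 := 80 | P0:I, P1:M(80), P2:I, P3:I | bus: BusRdX
[4] P3: load  L0 | P0:I, P1:I, P2:I, P3:S(80) | bus: BusRd
[5] P3: load  L1 | P0:I, P1:I, P2:I, P3:S(90) | bus: BusRd
[6] P1: load  L5 | P0:I, P1:S(80), P2:I, P3:I | bus: BusRd
[7] P0: store L0 := 11 | P0:M(11), P1:I, P2:I, P3:I | bus: BusRdX
[8] P1: store L6 := 68 | P0:I, P1:M(68), P2:I, P3:I | bus: BusRdX
[9] P3: load  L5 | P0:I, P1:S(80), P2:I, P3:S(80) | bus: BusRd
[10] P3: store L2 := 1 | P0:I, P1:I, P2:I, P3:M(1) | bus: BusRdX,Flush
[11] P3: load  L2 | P0:I, P1:I, P2:I, P3:M(1) | bus: none
[12] P2: load  L2 | P0:I, P1:I, P2:S(1), P3:S(1) | bus: BusRd,Flush
[13] P2: load  L2 | P0:I, P1:I, P2:S(1), P3:S(1) | bus: none
[14] P2: load  L0 | P0:S(11), P1:I, P2:S(11), P3:I | bus: BusRd,Flush
[15] P3: load  L2 | P0:I, P1:I, P2:S(1), P3:S(1) | bus: none
[16] P3: store L2 := 13 | P0:I, P1:I, P2:I, P3:M(13) | bus: BusRdX
[17] P1: load  L2 | P0:I, P1:S(13), P2:I, P3:S(13) | bus: BusRd,Flush
[18] P3: load  L0 | P0:S(11), P1:I, P2:S(11), P3:S(11) | bus: BusRd

state = S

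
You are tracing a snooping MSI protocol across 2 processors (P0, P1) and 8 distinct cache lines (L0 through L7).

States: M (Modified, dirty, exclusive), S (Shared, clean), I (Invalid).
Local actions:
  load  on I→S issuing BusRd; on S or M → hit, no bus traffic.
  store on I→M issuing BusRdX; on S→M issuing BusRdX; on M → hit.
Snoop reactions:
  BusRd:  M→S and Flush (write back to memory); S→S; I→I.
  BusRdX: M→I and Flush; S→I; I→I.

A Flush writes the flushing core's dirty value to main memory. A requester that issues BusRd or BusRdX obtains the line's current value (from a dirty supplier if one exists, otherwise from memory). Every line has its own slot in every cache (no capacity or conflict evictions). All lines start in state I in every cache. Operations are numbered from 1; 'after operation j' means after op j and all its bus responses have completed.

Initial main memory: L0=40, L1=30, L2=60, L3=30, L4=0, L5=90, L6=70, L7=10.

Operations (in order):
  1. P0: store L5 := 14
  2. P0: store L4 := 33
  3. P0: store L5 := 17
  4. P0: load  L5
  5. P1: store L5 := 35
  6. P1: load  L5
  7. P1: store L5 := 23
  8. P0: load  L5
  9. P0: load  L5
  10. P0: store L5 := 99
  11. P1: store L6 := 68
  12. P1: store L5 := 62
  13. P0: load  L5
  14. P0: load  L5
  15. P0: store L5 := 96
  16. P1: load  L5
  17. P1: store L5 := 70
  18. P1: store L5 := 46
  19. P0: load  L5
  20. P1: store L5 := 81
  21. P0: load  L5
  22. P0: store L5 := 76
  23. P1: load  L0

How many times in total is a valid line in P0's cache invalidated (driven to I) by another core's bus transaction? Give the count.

1. P0: store L5 := 14  bus=[BusRdX]  L5: P0=M P1=I  mem[L5]=90
2. P0: store L4 := 33  bus=[BusRdX]  L4: P0=M P1=I  mem[L4]=0
3. P0: store L5 := 17  bus=[-]  L5: P0=M P1=I  mem[L5]=90
4. P0: load  L5  bus=[-]  L5: P0=M P1=I  mem[L5]=90
5. P1: store L5 := 35  bus=[BusRdX,Flush]  L5: P0=I P1=M  mem[L5]=17
6. P1: load  L5  bus=[-]  L5: P0=I P1=M  mem[L5]=17
7. P1: store L5 := 23  bus=[-]  L5: P0=I P1=M  mem[L5]=17
8. P0: load  L5  bus=[BusRd,Flush]  L5: P0=S P1=S  mem[L5]=23
9. P0: load  L5  bus=[-]  L5: P0=S P1=S  mem[L5]=23
10. P0: store L5 := 99  bus=[BusRdX]  L5: P0=M P1=I  mem[L5]=23
11. P1: store L6 := 68  bus=[BusRdX]  L6: P0=I P1=M  mem[L6]=70
12. P1: store L5 := 62  bus=[BusRdX,Flush]  L5: P0=I P1=M  mem[L5]=99
13. P0: load  L5  bus=[BusRd,Flush]  L5: P0=S P1=S  mem[L5]=62
14. P0: load  L5  bus=[-]  L5: P0=S P1=S  mem[L5]=62
15. P0: store L5 := 96  bus=[BusRdX]  L5: P0=M P1=I  mem[L5]=62
16. P1: load  L5  bus=[BusRd,Flush]  L5: P0=S P1=S  mem[L5]=96
17. P1: store L5 := 70  bus=[BusRdX]  L5: P0=I P1=M  mem[L5]=96
18. P1: store L5 := 46  bus=[-]  L5: P0=I P1=M  mem[L5]=96
19. P0: load  L5  bus=[BusRd,Flush]  L5: P0=S P1=S  mem[L5]=46
20. P1: store L5 := 81  bus=[BusRdX]  L5: P0=I P1=M  mem[L5]=46
21. P0: load  L5  bus=[BusRd,Flush]  L5: P0=S P1=S  mem[L5]=81
22. P0: store L5 := 76  bus=[BusRdX]  L5: P0=M P1=I  mem[L5]=81
23. P1: load  L0  bus=[BusRd]  L0: P0=I P1=S  mem[L0]=40

invalidations = 4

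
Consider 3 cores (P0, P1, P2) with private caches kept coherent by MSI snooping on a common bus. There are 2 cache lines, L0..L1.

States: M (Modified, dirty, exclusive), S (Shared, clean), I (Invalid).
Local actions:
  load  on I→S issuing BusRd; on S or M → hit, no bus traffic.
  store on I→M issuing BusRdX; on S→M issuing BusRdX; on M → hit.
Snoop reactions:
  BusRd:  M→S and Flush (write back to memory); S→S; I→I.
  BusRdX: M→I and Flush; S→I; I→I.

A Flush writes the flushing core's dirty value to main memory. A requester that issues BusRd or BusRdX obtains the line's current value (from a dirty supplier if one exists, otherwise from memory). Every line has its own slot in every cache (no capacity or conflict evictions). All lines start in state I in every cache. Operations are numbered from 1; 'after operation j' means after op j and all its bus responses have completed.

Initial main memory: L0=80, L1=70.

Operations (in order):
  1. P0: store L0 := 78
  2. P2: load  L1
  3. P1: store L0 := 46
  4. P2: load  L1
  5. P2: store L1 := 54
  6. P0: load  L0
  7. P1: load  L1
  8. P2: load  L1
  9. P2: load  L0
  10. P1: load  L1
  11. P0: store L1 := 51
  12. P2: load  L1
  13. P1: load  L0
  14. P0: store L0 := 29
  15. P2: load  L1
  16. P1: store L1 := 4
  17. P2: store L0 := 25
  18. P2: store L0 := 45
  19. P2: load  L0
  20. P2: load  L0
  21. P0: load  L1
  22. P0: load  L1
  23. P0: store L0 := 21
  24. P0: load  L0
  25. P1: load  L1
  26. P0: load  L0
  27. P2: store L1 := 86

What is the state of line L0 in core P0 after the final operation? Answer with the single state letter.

[1] P0: store L0 := 78 | P0:M(78), P1:I, P2:I | bus: BusRdX
[2] P2: load  L1 | P0:I, P1:I, P2:S(70) | bus: BusRd
[3] P1: store L0 := 46 | P0:I, P1:M(46), P2:I | bus: BusRdX,Flush
[4] P2: load  L1 | P0:I, P1:I, P2:S(70) | bus: none
[5] P2: store L1 := 54 | P0:I, P1:I, P2:M(54) | bus: BusRdX
[6] P0: load  L0 | P0:S(46), P1:S(46), P2:I | bus: BusRd,Flush
[7] P1: load  L1 | P0:I, P1:S(54), P2:S(54) | bus: BusRd,Flush
[8] P2: load  L1 | P0:I, P1:S(54), P2:S(54) | bus: none
[9] P2: load  L0 | P0:S(46), P1:S(46), P2:S(46) | bus: BusRd
[10] P1: load  L1 | P0:I, P1:S(54), P2:S(54) | bus: none
[11] P0: store L1 := 51 | P0:M(51), P1:I, P2:I | bus: BusRdX
[12] P2: load  L1 | P0:S(51), P1:I, P2:S(51) | bus: BusRd,Flush
[13] P1: load  L0 | P0:S(46), P1:S(46), P2:S(46) | bus: none
[14] P0: store L0 := 29 | P0:M(29), P1:I, P2:I | bus: BusRdX
[15] P2: load  L1 | P0:S(51), P1:I, P2:S(51) | bus: none
[16] P1: store L1 := 4 | P0:I, P1:M(4), P2:I | bus: BusRdX
[17] P2: store L0 := 25 | P0:I, P1:I, P2:M(25) | bus: BusRdX,Flush
[18] P2: store L0 := 45 | P0:I, P1:I, P2:M(45) | bus: none
[19] P2: load  L0 | P0:I, P1:I, P2:M(45) | bus: none
[20] P2: load  L0 | P0:I, P1:I, P2:M(45) | bus: none
[21] P0: load  L1 | P0:S(4), P1:S(4), P2:I | bus: BusRd,Flush
[22] P0: load  L1 | P0:S(4), P1:S(4), P2:I | bus: none
[23] P0: store L0 := 21 | P0:M(21), P1:I, P2:I | bus: BusRdX,Flush
[24] P0: load  L0 | P0:M(21), P1:I, P2:I | bus: none
[25] P1: load  L1 | P0:S(4), P1:S(4), P2:I | bus: none
[26] P0: load  L0 | P0:M(21), P1:I, P2:I | bus: none
[27] P2: store L1 := 86 | P0:I, P1:I, P2:M(86) | bus: BusRdX

state = M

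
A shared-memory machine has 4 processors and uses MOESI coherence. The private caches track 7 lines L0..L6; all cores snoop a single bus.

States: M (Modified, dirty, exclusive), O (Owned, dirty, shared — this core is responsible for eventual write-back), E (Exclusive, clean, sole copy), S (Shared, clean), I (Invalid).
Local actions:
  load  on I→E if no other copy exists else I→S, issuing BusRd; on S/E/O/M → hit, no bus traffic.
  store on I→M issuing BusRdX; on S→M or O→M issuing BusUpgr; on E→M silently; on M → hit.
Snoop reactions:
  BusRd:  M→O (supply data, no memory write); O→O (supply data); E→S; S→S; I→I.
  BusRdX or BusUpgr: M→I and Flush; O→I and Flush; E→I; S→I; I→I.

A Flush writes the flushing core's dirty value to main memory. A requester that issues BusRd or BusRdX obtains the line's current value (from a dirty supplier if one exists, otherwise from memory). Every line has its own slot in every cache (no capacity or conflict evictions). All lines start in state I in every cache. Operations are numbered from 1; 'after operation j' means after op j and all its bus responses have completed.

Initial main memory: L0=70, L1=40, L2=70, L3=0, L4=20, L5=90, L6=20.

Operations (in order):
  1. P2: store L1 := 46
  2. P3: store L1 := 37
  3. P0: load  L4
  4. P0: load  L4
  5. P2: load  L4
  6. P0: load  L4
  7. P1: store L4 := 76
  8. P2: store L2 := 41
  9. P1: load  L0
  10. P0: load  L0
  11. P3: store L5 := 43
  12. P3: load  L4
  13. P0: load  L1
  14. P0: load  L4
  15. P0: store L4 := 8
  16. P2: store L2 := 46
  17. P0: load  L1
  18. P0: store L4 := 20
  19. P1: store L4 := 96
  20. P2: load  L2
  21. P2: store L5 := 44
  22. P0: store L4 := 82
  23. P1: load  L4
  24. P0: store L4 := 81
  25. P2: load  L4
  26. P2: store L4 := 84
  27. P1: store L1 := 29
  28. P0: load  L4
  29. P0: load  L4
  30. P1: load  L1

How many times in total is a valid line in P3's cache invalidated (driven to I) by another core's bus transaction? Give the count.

invalidations = 3

1. P2: store L1 := 46  bus=[BusRdX]  L1: P0=I P1=I P2=M P3=I  mem[L1]=40
2. P3: store L1 := 37  bus=[BusRdX,Flush]  L1: P0=I P1=I P2=I P3=M  mem[L1]=46
3. P0: load  L4  bus=[BusRd]  L4: P0=E P1=I P2=I P3=I  mem[L4]=20
4. P0: load  L4  bus=[-]  L4: P0=E P1=I P2=I P3=I  mem[L4]=20
5. P2: load  L4  bus=[BusRd]  L4: P0=S P1=I P2=S P3=I  mem[L4]=20
6. P0: load  L4  bus=[-]  L4: P0=S P1=I P2=S P3=I  mem[L4]=20
7. P1: store L4 := 76  bus=[BusRdX]  L4: P0=I P1=M P2=I P3=I  mem[L4]=20
8. P2: store L2 := 41  bus=[BusRdX]  L2: P0=I P1=I P2=M P3=I  mem[L2]=70
9. P1: load  L0  bus=[BusRd]  L0: P0=I P1=E P2=I P3=I  mem[L0]=70
10. P0: load  L0  bus=[BusRd]  L0: P0=S P1=S P2=I P3=I  mem[L0]=70
11. P3: store L5 := 43  bus=[BusRdX]  L5: P0=I P1=I P2=I P3=M  mem[L5]=90
12. P3: load  L4  bus=[BusRd]  L4: P0=I P1=O P2=I P3=S  mem[L4]=20
13. P0: load  L1  bus=[BusRd]  L1: P0=S P1=I P2=I P3=O  mem[L1]=46
14. P0: load  L4  bus=[BusRd]  L4: P0=S P1=O P2=I P3=S  mem[L4]=20
15. P0: store L4 := 8  bus=[BusUpgr,Flush]  L4: P0=M P1=I P2=I P3=I  mem[L4]=76
16. P2: store L2 := 46  bus=[-]  L2: P0=I P1=I P2=M P3=I  mem[L2]=70
17. P0: load  L1  bus=[-]  L1: P0=S P1=I P2=I P3=O  mem[L1]=46
18. P0: store L4 := 20  bus=[-]  L4: P0=M P1=I P2=I P3=I  mem[L4]=76
19. P1: store L4 := 96  bus=[BusRdX,Flush]  L4: P0=I P1=M P2=I P3=I  mem[L4]=20
20. P2: load  L2  bus=[-]  L2: P0=I P1=I P2=M P3=I  mem[L2]=70
21. P2: store L5 := 44  bus=[BusRdX,Flush]  L5: P0=I P1=I P2=M P3=I  mem[L5]=43
22. P0: store L4 := 82  bus=[BusRdX,Flush]  L4: P0=M P1=I P2=I P3=I  mem[L4]=96
23. P1: load  L4  bus=[BusRd]  L4: P0=O P1=S P2=I P3=I  mem[L4]=96
24. P0: store L4 := 81  bus=[BusUpgr]  L4: P0=M P1=I P2=I P3=I  mem[L4]=96
25. P2: load  L4  bus=[BusRd]  L4: P0=O P1=I P2=S P3=I  mem[L4]=96
26. P2: store L4 := 84  bus=[BusUpgr,Flush]  L4: P0=I P1=I P2=M P3=I  mem[L4]=81
27. P1: store L1 := 29  bus=[BusRdX,Flush]  L1: P0=I P1=M P2=I P3=I  mem[L1]=37
28. P0: load  L4  bus=[BusRd]  L4: P0=S P1=I P2=O P3=I  mem[L4]=81
29. P0: load  L4  bus=[-]  L4: P0=S P1=I P2=O P3=I  mem[L4]=81
30. P1: load  L1  bus=[-]  L1: P0=I P1=M P2=I P3=I  mem[L1]=37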